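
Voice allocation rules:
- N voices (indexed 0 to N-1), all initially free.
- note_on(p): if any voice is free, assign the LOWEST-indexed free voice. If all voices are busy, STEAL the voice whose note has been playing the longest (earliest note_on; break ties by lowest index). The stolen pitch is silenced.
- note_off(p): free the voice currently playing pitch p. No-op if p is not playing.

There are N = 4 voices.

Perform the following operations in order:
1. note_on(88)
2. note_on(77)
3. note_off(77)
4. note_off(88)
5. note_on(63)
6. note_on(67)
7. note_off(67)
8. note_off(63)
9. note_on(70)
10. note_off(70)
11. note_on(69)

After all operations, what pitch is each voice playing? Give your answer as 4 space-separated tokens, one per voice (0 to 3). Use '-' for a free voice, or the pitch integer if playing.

Op 1: note_on(88): voice 0 is free -> assigned | voices=[88 - - -]
Op 2: note_on(77): voice 1 is free -> assigned | voices=[88 77 - -]
Op 3: note_off(77): free voice 1 | voices=[88 - - -]
Op 4: note_off(88): free voice 0 | voices=[- - - -]
Op 5: note_on(63): voice 0 is free -> assigned | voices=[63 - - -]
Op 6: note_on(67): voice 1 is free -> assigned | voices=[63 67 - -]
Op 7: note_off(67): free voice 1 | voices=[63 - - -]
Op 8: note_off(63): free voice 0 | voices=[- - - -]
Op 9: note_on(70): voice 0 is free -> assigned | voices=[70 - - -]
Op 10: note_off(70): free voice 0 | voices=[- - - -]
Op 11: note_on(69): voice 0 is free -> assigned | voices=[69 - - -]

Answer: 69 - - -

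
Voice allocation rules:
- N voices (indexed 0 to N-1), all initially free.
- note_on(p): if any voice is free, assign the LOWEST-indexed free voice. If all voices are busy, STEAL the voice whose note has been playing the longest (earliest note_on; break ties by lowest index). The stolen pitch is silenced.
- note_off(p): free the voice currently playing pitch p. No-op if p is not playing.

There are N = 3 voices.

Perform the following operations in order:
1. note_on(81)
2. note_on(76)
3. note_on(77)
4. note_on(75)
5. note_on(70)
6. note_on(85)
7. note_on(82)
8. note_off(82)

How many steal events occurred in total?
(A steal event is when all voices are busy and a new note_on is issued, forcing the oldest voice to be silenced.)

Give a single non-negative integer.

Answer: 4

Derivation:
Op 1: note_on(81): voice 0 is free -> assigned | voices=[81 - -]
Op 2: note_on(76): voice 1 is free -> assigned | voices=[81 76 -]
Op 3: note_on(77): voice 2 is free -> assigned | voices=[81 76 77]
Op 4: note_on(75): all voices busy, STEAL voice 0 (pitch 81, oldest) -> assign | voices=[75 76 77]
Op 5: note_on(70): all voices busy, STEAL voice 1 (pitch 76, oldest) -> assign | voices=[75 70 77]
Op 6: note_on(85): all voices busy, STEAL voice 2 (pitch 77, oldest) -> assign | voices=[75 70 85]
Op 7: note_on(82): all voices busy, STEAL voice 0 (pitch 75, oldest) -> assign | voices=[82 70 85]
Op 8: note_off(82): free voice 0 | voices=[- 70 85]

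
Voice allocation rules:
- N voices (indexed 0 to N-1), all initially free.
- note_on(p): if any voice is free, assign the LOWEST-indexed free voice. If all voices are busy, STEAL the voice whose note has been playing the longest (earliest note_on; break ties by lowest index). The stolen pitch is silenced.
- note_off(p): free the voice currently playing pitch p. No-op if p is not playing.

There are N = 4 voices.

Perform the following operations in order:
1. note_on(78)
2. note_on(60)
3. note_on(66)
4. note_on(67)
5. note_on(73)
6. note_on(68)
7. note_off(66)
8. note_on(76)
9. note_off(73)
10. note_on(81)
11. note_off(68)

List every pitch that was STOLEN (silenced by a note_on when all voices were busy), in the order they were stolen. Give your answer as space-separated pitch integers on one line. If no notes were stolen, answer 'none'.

Op 1: note_on(78): voice 0 is free -> assigned | voices=[78 - - -]
Op 2: note_on(60): voice 1 is free -> assigned | voices=[78 60 - -]
Op 3: note_on(66): voice 2 is free -> assigned | voices=[78 60 66 -]
Op 4: note_on(67): voice 3 is free -> assigned | voices=[78 60 66 67]
Op 5: note_on(73): all voices busy, STEAL voice 0 (pitch 78, oldest) -> assign | voices=[73 60 66 67]
Op 6: note_on(68): all voices busy, STEAL voice 1 (pitch 60, oldest) -> assign | voices=[73 68 66 67]
Op 7: note_off(66): free voice 2 | voices=[73 68 - 67]
Op 8: note_on(76): voice 2 is free -> assigned | voices=[73 68 76 67]
Op 9: note_off(73): free voice 0 | voices=[- 68 76 67]
Op 10: note_on(81): voice 0 is free -> assigned | voices=[81 68 76 67]
Op 11: note_off(68): free voice 1 | voices=[81 - 76 67]

Answer: 78 60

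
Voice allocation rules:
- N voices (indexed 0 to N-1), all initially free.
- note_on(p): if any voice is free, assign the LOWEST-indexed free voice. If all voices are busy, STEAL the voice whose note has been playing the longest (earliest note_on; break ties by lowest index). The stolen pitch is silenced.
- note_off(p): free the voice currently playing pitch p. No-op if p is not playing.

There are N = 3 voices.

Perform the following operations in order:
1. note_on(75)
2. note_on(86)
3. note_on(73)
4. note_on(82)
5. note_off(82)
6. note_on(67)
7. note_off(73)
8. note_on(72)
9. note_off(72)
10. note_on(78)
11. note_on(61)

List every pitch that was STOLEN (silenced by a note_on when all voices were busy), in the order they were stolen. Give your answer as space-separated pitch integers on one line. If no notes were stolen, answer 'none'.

Op 1: note_on(75): voice 0 is free -> assigned | voices=[75 - -]
Op 2: note_on(86): voice 1 is free -> assigned | voices=[75 86 -]
Op 3: note_on(73): voice 2 is free -> assigned | voices=[75 86 73]
Op 4: note_on(82): all voices busy, STEAL voice 0 (pitch 75, oldest) -> assign | voices=[82 86 73]
Op 5: note_off(82): free voice 0 | voices=[- 86 73]
Op 6: note_on(67): voice 0 is free -> assigned | voices=[67 86 73]
Op 7: note_off(73): free voice 2 | voices=[67 86 -]
Op 8: note_on(72): voice 2 is free -> assigned | voices=[67 86 72]
Op 9: note_off(72): free voice 2 | voices=[67 86 -]
Op 10: note_on(78): voice 2 is free -> assigned | voices=[67 86 78]
Op 11: note_on(61): all voices busy, STEAL voice 1 (pitch 86, oldest) -> assign | voices=[67 61 78]

Answer: 75 86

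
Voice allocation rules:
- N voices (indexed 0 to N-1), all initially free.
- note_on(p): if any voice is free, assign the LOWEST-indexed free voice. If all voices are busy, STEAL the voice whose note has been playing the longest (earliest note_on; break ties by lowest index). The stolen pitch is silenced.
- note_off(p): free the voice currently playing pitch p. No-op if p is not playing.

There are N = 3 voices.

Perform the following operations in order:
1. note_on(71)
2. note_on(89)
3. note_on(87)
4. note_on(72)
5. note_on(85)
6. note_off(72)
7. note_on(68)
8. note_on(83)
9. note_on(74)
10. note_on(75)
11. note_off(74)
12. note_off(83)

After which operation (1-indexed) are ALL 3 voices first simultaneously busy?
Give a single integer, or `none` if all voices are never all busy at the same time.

Op 1: note_on(71): voice 0 is free -> assigned | voices=[71 - -]
Op 2: note_on(89): voice 1 is free -> assigned | voices=[71 89 -]
Op 3: note_on(87): voice 2 is free -> assigned | voices=[71 89 87]
Op 4: note_on(72): all voices busy, STEAL voice 0 (pitch 71, oldest) -> assign | voices=[72 89 87]
Op 5: note_on(85): all voices busy, STEAL voice 1 (pitch 89, oldest) -> assign | voices=[72 85 87]
Op 6: note_off(72): free voice 0 | voices=[- 85 87]
Op 7: note_on(68): voice 0 is free -> assigned | voices=[68 85 87]
Op 8: note_on(83): all voices busy, STEAL voice 2 (pitch 87, oldest) -> assign | voices=[68 85 83]
Op 9: note_on(74): all voices busy, STEAL voice 1 (pitch 85, oldest) -> assign | voices=[68 74 83]
Op 10: note_on(75): all voices busy, STEAL voice 0 (pitch 68, oldest) -> assign | voices=[75 74 83]
Op 11: note_off(74): free voice 1 | voices=[75 - 83]
Op 12: note_off(83): free voice 2 | voices=[75 - -]

Answer: 3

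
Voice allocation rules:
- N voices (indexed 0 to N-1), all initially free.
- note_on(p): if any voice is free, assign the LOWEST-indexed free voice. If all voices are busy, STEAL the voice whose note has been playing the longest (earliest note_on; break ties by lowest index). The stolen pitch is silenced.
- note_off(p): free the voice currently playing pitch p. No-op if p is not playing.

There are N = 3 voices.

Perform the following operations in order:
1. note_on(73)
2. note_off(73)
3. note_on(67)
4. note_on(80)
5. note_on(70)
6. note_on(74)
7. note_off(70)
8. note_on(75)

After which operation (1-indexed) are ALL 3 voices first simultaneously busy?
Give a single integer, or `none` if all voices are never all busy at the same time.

Answer: 5

Derivation:
Op 1: note_on(73): voice 0 is free -> assigned | voices=[73 - -]
Op 2: note_off(73): free voice 0 | voices=[- - -]
Op 3: note_on(67): voice 0 is free -> assigned | voices=[67 - -]
Op 4: note_on(80): voice 1 is free -> assigned | voices=[67 80 -]
Op 5: note_on(70): voice 2 is free -> assigned | voices=[67 80 70]
Op 6: note_on(74): all voices busy, STEAL voice 0 (pitch 67, oldest) -> assign | voices=[74 80 70]
Op 7: note_off(70): free voice 2 | voices=[74 80 -]
Op 8: note_on(75): voice 2 is free -> assigned | voices=[74 80 75]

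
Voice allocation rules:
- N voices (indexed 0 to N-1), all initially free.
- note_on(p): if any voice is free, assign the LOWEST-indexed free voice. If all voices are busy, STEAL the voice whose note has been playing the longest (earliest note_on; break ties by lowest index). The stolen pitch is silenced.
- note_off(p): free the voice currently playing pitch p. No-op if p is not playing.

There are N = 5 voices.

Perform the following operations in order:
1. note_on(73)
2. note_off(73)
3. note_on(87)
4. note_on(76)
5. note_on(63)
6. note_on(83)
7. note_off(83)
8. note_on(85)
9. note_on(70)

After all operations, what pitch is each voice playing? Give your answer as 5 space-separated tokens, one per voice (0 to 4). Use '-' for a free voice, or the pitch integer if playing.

Answer: 87 76 63 85 70

Derivation:
Op 1: note_on(73): voice 0 is free -> assigned | voices=[73 - - - -]
Op 2: note_off(73): free voice 0 | voices=[- - - - -]
Op 3: note_on(87): voice 0 is free -> assigned | voices=[87 - - - -]
Op 4: note_on(76): voice 1 is free -> assigned | voices=[87 76 - - -]
Op 5: note_on(63): voice 2 is free -> assigned | voices=[87 76 63 - -]
Op 6: note_on(83): voice 3 is free -> assigned | voices=[87 76 63 83 -]
Op 7: note_off(83): free voice 3 | voices=[87 76 63 - -]
Op 8: note_on(85): voice 3 is free -> assigned | voices=[87 76 63 85 -]
Op 9: note_on(70): voice 4 is free -> assigned | voices=[87 76 63 85 70]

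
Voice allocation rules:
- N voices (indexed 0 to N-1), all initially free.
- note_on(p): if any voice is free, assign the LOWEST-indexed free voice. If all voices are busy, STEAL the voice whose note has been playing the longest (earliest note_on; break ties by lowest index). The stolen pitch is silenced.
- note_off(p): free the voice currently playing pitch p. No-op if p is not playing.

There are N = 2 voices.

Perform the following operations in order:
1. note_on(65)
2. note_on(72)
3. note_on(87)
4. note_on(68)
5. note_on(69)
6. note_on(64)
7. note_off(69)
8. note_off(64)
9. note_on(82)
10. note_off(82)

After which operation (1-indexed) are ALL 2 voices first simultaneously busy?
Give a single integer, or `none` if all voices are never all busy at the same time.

Op 1: note_on(65): voice 0 is free -> assigned | voices=[65 -]
Op 2: note_on(72): voice 1 is free -> assigned | voices=[65 72]
Op 3: note_on(87): all voices busy, STEAL voice 0 (pitch 65, oldest) -> assign | voices=[87 72]
Op 4: note_on(68): all voices busy, STEAL voice 1 (pitch 72, oldest) -> assign | voices=[87 68]
Op 5: note_on(69): all voices busy, STEAL voice 0 (pitch 87, oldest) -> assign | voices=[69 68]
Op 6: note_on(64): all voices busy, STEAL voice 1 (pitch 68, oldest) -> assign | voices=[69 64]
Op 7: note_off(69): free voice 0 | voices=[- 64]
Op 8: note_off(64): free voice 1 | voices=[- -]
Op 9: note_on(82): voice 0 is free -> assigned | voices=[82 -]
Op 10: note_off(82): free voice 0 | voices=[- -]

Answer: 2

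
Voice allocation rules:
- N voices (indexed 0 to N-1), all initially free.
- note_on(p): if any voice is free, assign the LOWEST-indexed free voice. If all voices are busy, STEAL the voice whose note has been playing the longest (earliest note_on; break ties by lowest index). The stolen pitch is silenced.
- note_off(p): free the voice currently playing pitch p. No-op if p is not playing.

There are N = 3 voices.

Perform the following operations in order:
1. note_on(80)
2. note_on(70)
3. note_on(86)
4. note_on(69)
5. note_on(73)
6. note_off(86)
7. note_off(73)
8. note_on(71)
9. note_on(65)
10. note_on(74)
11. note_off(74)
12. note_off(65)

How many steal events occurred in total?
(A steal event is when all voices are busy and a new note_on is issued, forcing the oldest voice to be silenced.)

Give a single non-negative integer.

Op 1: note_on(80): voice 0 is free -> assigned | voices=[80 - -]
Op 2: note_on(70): voice 1 is free -> assigned | voices=[80 70 -]
Op 3: note_on(86): voice 2 is free -> assigned | voices=[80 70 86]
Op 4: note_on(69): all voices busy, STEAL voice 0 (pitch 80, oldest) -> assign | voices=[69 70 86]
Op 5: note_on(73): all voices busy, STEAL voice 1 (pitch 70, oldest) -> assign | voices=[69 73 86]
Op 6: note_off(86): free voice 2 | voices=[69 73 -]
Op 7: note_off(73): free voice 1 | voices=[69 - -]
Op 8: note_on(71): voice 1 is free -> assigned | voices=[69 71 -]
Op 9: note_on(65): voice 2 is free -> assigned | voices=[69 71 65]
Op 10: note_on(74): all voices busy, STEAL voice 0 (pitch 69, oldest) -> assign | voices=[74 71 65]
Op 11: note_off(74): free voice 0 | voices=[- 71 65]
Op 12: note_off(65): free voice 2 | voices=[- 71 -]

Answer: 3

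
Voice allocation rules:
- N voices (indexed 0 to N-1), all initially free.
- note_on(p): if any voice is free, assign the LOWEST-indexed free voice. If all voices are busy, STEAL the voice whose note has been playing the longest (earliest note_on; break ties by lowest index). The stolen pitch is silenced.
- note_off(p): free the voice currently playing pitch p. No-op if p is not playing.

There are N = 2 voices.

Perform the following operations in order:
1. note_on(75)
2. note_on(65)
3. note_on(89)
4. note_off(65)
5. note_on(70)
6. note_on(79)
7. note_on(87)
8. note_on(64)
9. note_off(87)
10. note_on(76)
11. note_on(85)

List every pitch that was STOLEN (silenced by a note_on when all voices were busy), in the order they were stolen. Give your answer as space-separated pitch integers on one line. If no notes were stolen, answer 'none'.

Op 1: note_on(75): voice 0 is free -> assigned | voices=[75 -]
Op 2: note_on(65): voice 1 is free -> assigned | voices=[75 65]
Op 3: note_on(89): all voices busy, STEAL voice 0 (pitch 75, oldest) -> assign | voices=[89 65]
Op 4: note_off(65): free voice 1 | voices=[89 -]
Op 5: note_on(70): voice 1 is free -> assigned | voices=[89 70]
Op 6: note_on(79): all voices busy, STEAL voice 0 (pitch 89, oldest) -> assign | voices=[79 70]
Op 7: note_on(87): all voices busy, STEAL voice 1 (pitch 70, oldest) -> assign | voices=[79 87]
Op 8: note_on(64): all voices busy, STEAL voice 0 (pitch 79, oldest) -> assign | voices=[64 87]
Op 9: note_off(87): free voice 1 | voices=[64 -]
Op 10: note_on(76): voice 1 is free -> assigned | voices=[64 76]
Op 11: note_on(85): all voices busy, STEAL voice 0 (pitch 64, oldest) -> assign | voices=[85 76]

Answer: 75 89 70 79 64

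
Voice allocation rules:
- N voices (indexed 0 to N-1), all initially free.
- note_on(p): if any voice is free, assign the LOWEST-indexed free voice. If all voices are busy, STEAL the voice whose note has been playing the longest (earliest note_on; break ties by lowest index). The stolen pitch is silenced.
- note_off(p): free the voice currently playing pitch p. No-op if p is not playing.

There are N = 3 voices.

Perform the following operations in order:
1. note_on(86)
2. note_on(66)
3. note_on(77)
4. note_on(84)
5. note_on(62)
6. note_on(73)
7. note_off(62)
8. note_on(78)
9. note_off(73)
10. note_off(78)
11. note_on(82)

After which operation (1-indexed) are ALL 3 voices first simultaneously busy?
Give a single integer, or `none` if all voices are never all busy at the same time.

Op 1: note_on(86): voice 0 is free -> assigned | voices=[86 - -]
Op 2: note_on(66): voice 1 is free -> assigned | voices=[86 66 -]
Op 3: note_on(77): voice 2 is free -> assigned | voices=[86 66 77]
Op 4: note_on(84): all voices busy, STEAL voice 0 (pitch 86, oldest) -> assign | voices=[84 66 77]
Op 5: note_on(62): all voices busy, STEAL voice 1 (pitch 66, oldest) -> assign | voices=[84 62 77]
Op 6: note_on(73): all voices busy, STEAL voice 2 (pitch 77, oldest) -> assign | voices=[84 62 73]
Op 7: note_off(62): free voice 1 | voices=[84 - 73]
Op 8: note_on(78): voice 1 is free -> assigned | voices=[84 78 73]
Op 9: note_off(73): free voice 2 | voices=[84 78 -]
Op 10: note_off(78): free voice 1 | voices=[84 - -]
Op 11: note_on(82): voice 1 is free -> assigned | voices=[84 82 -]

Answer: 3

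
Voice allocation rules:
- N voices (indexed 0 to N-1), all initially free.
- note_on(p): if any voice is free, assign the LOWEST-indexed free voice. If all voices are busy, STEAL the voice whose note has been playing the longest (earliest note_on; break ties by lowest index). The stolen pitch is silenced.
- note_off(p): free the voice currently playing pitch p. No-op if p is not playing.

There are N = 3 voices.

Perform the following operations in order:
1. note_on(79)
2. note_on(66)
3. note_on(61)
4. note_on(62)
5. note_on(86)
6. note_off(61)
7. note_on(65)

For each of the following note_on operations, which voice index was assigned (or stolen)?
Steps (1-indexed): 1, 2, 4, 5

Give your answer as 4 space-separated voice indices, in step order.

Op 1: note_on(79): voice 0 is free -> assigned | voices=[79 - -]
Op 2: note_on(66): voice 1 is free -> assigned | voices=[79 66 -]
Op 3: note_on(61): voice 2 is free -> assigned | voices=[79 66 61]
Op 4: note_on(62): all voices busy, STEAL voice 0 (pitch 79, oldest) -> assign | voices=[62 66 61]
Op 5: note_on(86): all voices busy, STEAL voice 1 (pitch 66, oldest) -> assign | voices=[62 86 61]
Op 6: note_off(61): free voice 2 | voices=[62 86 -]
Op 7: note_on(65): voice 2 is free -> assigned | voices=[62 86 65]

Answer: 0 1 0 1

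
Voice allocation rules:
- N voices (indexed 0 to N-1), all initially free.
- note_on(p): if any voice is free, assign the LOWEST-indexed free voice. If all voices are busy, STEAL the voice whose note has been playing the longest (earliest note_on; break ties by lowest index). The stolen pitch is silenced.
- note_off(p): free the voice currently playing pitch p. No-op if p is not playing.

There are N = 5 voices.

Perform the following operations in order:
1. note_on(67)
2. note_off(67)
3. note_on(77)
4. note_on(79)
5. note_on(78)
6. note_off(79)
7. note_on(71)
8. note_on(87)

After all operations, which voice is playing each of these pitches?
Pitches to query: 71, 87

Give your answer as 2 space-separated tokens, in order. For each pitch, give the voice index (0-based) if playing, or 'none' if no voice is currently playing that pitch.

Answer: 1 3

Derivation:
Op 1: note_on(67): voice 0 is free -> assigned | voices=[67 - - - -]
Op 2: note_off(67): free voice 0 | voices=[- - - - -]
Op 3: note_on(77): voice 0 is free -> assigned | voices=[77 - - - -]
Op 4: note_on(79): voice 1 is free -> assigned | voices=[77 79 - - -]
Op 5: note_on(78): voice 2 is free -> assigned | voices=[77 79 78 - -]
Op 6: note_off(79): free voice 1 | voices=[77 - 78 - -]
Op 7: note_on(71): voice 1 is free -> assigned | voices=[77 71 78 - -]
Op 8: note_on(87): voice 3 is free -> assigned | voices=[77 71 78 87 -]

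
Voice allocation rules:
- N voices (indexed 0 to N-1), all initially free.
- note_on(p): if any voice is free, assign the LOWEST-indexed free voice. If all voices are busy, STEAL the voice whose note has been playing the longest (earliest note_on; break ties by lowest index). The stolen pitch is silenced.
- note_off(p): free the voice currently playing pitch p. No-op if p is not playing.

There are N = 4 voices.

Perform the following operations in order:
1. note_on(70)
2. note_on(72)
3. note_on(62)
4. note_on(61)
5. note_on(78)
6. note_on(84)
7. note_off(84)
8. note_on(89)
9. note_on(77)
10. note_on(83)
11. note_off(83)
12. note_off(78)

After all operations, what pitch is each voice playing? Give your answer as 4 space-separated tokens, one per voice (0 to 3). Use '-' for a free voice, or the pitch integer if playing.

Answer: - 89 77 -

Derivation:
Op 1: note_on(70): voice 0 is free -> assigned | voices=[70 - - -]
Op 2: note_on(72): voice 1 is free -> assigned | voices=[70 72 - -]
Op 3: note_on(62): voice 2 is free -> assigned | voices=[70 72 62 -]
Op 4: note_on(61): voice 3 is free -> assigned | voices=[70 72 62 61]
Op 5: note_on(78): all voices busy, STEAL voice 0 (pitch 70, oldest) -> assign | voices=[78 72 62 61]
Op 6: note_on(84): all voices busy, STEAL voice 1 (pitch 72, oldest) -> assign | voices=[78 84 62 61]
Op 7: note_off(84): free voice 1 | voices=[78 - 62 61]
Op 8: note_on(89): voice 1 is free -> assigned | voices=[78 89 62 61]
Op 9: note_on(77): all voices busy, STEAL voice 2 (pitch 62, oldest) -> assign | voices=[78 89 77 61]
Op 10: note_on(83): all voices busy, STEAL voice 3 (pitch 61, oldest) -> assign | voices=[78 89 77 83]
Op 11: note_off(83): free voice 3 | voices=[78 89 77 -]
Op 12: note_off(78): free voice 0 | voices=[- 89 77 -]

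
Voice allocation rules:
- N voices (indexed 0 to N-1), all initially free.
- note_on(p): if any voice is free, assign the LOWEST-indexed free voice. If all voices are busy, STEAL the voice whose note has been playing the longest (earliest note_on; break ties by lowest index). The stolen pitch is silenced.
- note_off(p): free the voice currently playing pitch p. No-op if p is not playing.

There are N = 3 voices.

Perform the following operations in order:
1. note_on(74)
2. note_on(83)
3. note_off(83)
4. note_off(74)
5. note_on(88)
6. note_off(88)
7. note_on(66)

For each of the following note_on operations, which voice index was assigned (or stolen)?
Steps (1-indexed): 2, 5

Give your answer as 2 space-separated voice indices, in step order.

Answer: 1 0

Derivation:
Op 1: note_on(74): voice 0 is free -> assigned | voices=[74 - -]
Op 2: note_on(83): voice 1 is free -> assigned | voices=[74 83 -]
Op 3: note_off(83): free voice 1 | voices=[74 - -]
Op 4: note_off(74): free voice 0 | voices=[- - -]
Op 5: note_on(88): voice 0 is free -> assigned | voices=[88 - -]
Op 6: note_off(88): free voice 0 | voices=[- - -]
Op 7: note_on(66): voice 0 is free -> assigned | voices=[66 - -]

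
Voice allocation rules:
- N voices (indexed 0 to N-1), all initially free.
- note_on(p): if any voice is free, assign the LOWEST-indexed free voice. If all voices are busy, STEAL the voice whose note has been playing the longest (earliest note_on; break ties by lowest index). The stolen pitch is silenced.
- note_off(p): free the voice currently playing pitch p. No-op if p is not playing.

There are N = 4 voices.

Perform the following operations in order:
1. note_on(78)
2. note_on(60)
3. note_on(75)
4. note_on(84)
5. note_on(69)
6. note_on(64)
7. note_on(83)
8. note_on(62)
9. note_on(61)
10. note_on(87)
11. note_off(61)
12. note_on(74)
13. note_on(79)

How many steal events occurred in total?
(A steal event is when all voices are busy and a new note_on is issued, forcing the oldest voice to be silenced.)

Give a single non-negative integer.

Op 1: note_on(78): voice 0 is free -> assigned | voices=[78 - - -]
Op 2: note_on(60): voice 1 is free -> assigned | voices=[78 60 - -]
Op 3: note_on(75): voice 2 is free -> assigned | voices=[78 60 75 -]
Op 4: note_on(84): voice 3 is free -> assigned | voices=[78 60 75 84]
Op 5: note_on(69): all voices busy, STEAL voice 0 (pitch 78, oldest) -> assign | voices=[69 60 75 84]
Op 6: note_on(64): all voices busy, STEAL voice 1 (pitch 60, oldest) -> assign | voices=[69 64 75 84]
Op 7: note_on(83): all voices busy, STEAL voice 2 (pitch 75, oldest) -> assign | voices=[69 64 83 84]
Op 8: note_on(62): all voices busy, STEAL voice 3 (pitch 84, oldest) -> assign | voices=[69 64 83 62]
Op 9: note_on(61): all voices busy, STEAL voice 0 (pitch 69, oldest) -> assign | voices=[61 64 83 62]
Op 10: note_on(87): all voices busy, STEAL voice 1 (pitch 64, oldest) -> assign | voices=[61 87 83 62]
Op 11: note_off(61): free voice 0 | voices=[- 87 83 62]
Op 12: note_on(74): voice 0 is free -> assigned | voices=[74 87 83 62]
Op 13: note_on(79): all voices busy, STEAL voice 2 (pitch 83, oldest) -> assign | voices=[74 87 79 62]

Answer: 7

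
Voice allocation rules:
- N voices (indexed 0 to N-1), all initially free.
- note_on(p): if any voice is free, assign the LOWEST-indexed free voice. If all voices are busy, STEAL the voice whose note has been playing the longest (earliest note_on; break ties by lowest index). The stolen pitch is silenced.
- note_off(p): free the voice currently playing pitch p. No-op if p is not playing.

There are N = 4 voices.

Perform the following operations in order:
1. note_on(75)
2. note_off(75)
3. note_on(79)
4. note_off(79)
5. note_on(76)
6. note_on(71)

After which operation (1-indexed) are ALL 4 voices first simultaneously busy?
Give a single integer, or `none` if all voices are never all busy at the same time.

Op 1: note_on(75): voice 0 is free -> assigned | voices=[75 - - -]
Op 2: note_off(75): free voice 0 | voices=[- - - -]
Op 3: note_on(79): voice 0 is free -> assigned | voices=[79 - - -]
Op 4: note_off(79): free voice 0 | voices=[- - - -]
Op 5: note_on(76): voice 0 is free -> assigned | voices=[76 - - -]
Op 6: note_on(71): voice 1 is free -> assigned | voices=[76 71 - -]

Answer: none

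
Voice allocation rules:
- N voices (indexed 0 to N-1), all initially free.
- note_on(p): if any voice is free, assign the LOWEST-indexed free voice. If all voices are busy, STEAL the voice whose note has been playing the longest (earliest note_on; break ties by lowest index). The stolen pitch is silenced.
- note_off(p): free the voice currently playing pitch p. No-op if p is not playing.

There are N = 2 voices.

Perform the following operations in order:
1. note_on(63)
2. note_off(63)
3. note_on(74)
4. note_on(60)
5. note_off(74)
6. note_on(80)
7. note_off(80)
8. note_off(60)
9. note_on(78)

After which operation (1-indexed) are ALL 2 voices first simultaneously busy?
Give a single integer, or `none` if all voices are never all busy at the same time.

Op 1: note_on(63): voice 0 is free -> assigned | voices=[63 -]
Op 2: note_off(63): free voice 0 | voices=[- -]
Op 3: note_on(74): voice 0 is free -> assigned | voices=[74 -]
Op 4: note_on(60): voice 1 is free -> assigned | voices=[74 60]
Op 5: note_off(74): free voice 0 | voices=[- 60]
Op 6: note_on(80): voice 0 is free -> assigned | voices=[80 60]
Op 7: note_off(80): free voice 0 | voices=[- 60]
Op 8: note_off(60): free voice 1 | voices=[- -]
Op 9: note_on(78): voice 0 is free -> assigned | voices=[78 -]

Answer: 4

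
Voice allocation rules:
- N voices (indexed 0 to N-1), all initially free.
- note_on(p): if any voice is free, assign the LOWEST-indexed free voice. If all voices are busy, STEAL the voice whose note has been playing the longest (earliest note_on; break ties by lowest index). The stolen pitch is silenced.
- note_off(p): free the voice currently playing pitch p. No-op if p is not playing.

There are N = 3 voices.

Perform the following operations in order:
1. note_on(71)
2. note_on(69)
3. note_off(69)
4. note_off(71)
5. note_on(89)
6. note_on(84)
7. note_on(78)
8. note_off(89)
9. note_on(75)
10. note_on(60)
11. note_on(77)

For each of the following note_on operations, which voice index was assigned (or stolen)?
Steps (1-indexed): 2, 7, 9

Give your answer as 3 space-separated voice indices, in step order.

Op 1: note_on(71): voice 0 is free -> assigned | voices=[71 - -]
Op 2: note_on(69): voice 1 is free -> assigned | voices=[71 69 -]
Op 3: note_off(69): free voice 1 | voices=[71 - -]
Op 4: note_off(71): free voice 0 | voices=[- - -]
Op 5: note_on(89): voice 0 is free -> assigned | voices=[89 - -]
Op 6: note_on(84): voice 1 is free -> assigned | voices=[89 84 -]
Op 7: note_on(78): voice 2 is free -> assigned | voices=[89 84 78]
Op 8: note_off(89): free voice 0 | voices=[- 84 78]
Op 9: note_on(75): voice 0 is free -> assigned | voices=[75 84 78]
Op 10: note_on(60): all voices busy, STEAL voice 1 (pitch 84, oldest) -> assign | voices=[75 60 78]
Op 11: note_on(77): all voices busy, STEAL voice 2 (pitch 78, oldest) -> assign | voices=[75 60 77]

Answer: 1 2 0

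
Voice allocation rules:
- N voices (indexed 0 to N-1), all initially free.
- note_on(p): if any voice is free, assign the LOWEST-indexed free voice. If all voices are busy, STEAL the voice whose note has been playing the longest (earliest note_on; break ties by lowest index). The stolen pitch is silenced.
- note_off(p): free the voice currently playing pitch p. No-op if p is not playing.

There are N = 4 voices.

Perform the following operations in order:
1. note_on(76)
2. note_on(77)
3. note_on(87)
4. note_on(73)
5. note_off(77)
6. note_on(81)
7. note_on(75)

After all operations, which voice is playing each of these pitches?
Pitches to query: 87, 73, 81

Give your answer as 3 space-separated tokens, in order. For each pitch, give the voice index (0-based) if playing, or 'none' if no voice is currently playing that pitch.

Answer: 2 3 1

Derivation:
Op 1: note_on(76): voice 0 is free -> assigned | voices=[76 - - -]
Op 2: note_on(77): voice 1 is free -> assigned | voices=[76 77 - -]
Op 3: note_on(87): voice 2 is free -> assigned | voices=[76 77 87 -]
Op 4: note_on(73): voice 3 is free -> assigned | voices=[76 77 87 73]
Op 5: note_off(77): free voice 1 | voices=[76 - 87 73]
Op 6: note_on(81): voice 1 is free -> assigned | voices=[76 81 87 73]
Op 7: note_on(75): all voices busy, STEAL voice 0 (pitch 76, oldest) -> assign | voices=[75 81 87 73]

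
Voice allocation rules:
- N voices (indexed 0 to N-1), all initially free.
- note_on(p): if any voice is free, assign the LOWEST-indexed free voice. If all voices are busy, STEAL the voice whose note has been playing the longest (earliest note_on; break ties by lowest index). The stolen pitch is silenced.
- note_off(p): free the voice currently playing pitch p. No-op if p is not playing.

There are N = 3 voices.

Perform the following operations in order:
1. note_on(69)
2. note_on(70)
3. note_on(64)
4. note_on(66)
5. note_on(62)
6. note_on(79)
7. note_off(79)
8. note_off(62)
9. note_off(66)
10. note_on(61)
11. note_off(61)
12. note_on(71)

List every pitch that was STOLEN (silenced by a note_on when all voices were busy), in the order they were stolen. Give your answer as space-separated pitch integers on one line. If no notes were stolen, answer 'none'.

Op 1: note_on(69): voice 0 is free -> assigned | voices=[69 - -]
Op 2: note_on(70): voice 1 is free -> assigned | voices=[69 70 -]
Op 3: note_on(64): voice 2 is free -> assigned | voices=[69 70 64]
Op 4: note_on(66): all voices busy, STEAL voice 0 (pitch 69, oldest) -> assign | voices=[66 70 64]
Op 5: note_on(62): all voices busy, STEAL voice 1 (pitch 70, oldest) -> assign | voices=[66 62 64]
Op 6: note_on(79): all voices busy, STEAL voice 2 (pitch 64, oldest) -> assign | voices=[66 62 79]
Op 7: note_off(79): free voice 2 | voices=[66 62 -]
Op 8: note_off(62): free voice 1 | voices=[66 - -]
Op 9: note_off(66): free voice 0 | voices=[- - -]
Op 10: note_on(61): voice 0 is free -> assigned | voices=[61 - -]
Op 11: note_off(61): free voice 0 | voices=[- - -]
Op 12: note_on(71): voice 0 is free -> assigned | voices=[71 - -]

Answer: 69 70 64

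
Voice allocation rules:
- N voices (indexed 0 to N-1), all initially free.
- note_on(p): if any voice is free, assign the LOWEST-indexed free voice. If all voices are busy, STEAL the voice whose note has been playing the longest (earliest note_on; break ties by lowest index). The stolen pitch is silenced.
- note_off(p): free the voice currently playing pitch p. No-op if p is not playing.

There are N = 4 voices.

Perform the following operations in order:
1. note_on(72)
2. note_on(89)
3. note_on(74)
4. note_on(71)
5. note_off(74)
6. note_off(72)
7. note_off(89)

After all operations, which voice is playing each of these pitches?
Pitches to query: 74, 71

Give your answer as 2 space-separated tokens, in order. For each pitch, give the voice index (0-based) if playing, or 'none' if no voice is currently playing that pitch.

Answer: none 3

Derivation:
Op 1: note_on(72): voice 0 is free -> assigned | voices=[72 - - -]
Op 2: note_on(89): voice 1 is free -> assigned | voices=[72 89 - -]
Op 3: note_on(74): voice 2 is free -> assigned | voices=[72 89 74 -]
Op 4: note_on(71): voice 3 is free -> assigned | voices=[72 89 74 71]
Op 5: note_off(74): free voice 2 | voices=[72 89 - 71]
Op 6: note_off(72): free voice 0 | voices=[- 89 - 71]
Op 7: note_off(89): free voice 1 | voices=[- - - 71]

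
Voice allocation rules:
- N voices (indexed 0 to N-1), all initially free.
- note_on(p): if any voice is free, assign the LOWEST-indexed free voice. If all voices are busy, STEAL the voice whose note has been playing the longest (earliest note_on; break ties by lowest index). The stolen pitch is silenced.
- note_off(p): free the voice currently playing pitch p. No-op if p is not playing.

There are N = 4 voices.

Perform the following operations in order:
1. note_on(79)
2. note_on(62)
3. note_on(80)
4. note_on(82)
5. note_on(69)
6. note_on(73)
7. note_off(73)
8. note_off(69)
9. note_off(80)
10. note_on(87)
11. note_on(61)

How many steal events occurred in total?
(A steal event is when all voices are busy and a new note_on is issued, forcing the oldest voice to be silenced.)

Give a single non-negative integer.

Answer: 2

Derivation:
Op 1: note_on(79): voice 0 is free -> assigned | voices=[79 - - -]
Op 2: note_on(62): voice 1 is free -> assigned | voices=[79 62 - -]
Op 3: note_on(80): voice 2 is free -> assigned | voices=[79 62 80 -]
Op 4: note_on(82): voice 3 is free -> assigned | voices=[79 62 80 82]
Op 5: note_on(69): all voices busy, STEAL voice 0 (pitch 79, oldest) -> assign | voices=[69 62 80 82]
Op 6: note_on(73): all voices busy, STEAL voice 1 (pitch 62, oldest) -> assign | voices=[69 73 80 82]
Op 7: note_off(73): free voice 1 | voices=[69 - 80 82]
Op 8: note_off(69): free voice 0 | voices=[- - 80 82]
Op 9: note_off(80): free voice 2 | voices=[- - - 82]
Op 10: note_on(87): voice 0 is free -> assigned | voices=[87 - - 82]
Op 11: note_on(61): voice 1 is free -> assigned | voices=[87 61 - 82]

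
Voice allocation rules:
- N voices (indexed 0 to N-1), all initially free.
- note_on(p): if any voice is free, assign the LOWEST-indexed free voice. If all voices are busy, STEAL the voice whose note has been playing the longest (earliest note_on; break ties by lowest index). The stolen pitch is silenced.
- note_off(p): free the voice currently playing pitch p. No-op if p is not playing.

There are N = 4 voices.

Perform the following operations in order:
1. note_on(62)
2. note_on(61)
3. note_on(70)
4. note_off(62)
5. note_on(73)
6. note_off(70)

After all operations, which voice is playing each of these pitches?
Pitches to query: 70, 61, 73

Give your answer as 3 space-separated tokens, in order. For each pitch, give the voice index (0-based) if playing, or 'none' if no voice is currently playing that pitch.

Answer: none 1 0

Derivation:
Op 1: note_on(62): voice 0 is free -> assigned | voices=[62 - - -]
Op 2: note_on(61): voice 1 is free -> assigned | voices=[62 61 - -]
Op 3: note_on(70): voice 2 is free -> assigned | voices=[62 61 70 -]
Op 4: note_off(62): free voice 0 | voices=[- 61 70 -]
Op 5: note_on(73): voice 0 is free -> assigned | voices=[73 61 70 -]
Op 6: note_off(70): free voice 2 | voices=[73 61 - -]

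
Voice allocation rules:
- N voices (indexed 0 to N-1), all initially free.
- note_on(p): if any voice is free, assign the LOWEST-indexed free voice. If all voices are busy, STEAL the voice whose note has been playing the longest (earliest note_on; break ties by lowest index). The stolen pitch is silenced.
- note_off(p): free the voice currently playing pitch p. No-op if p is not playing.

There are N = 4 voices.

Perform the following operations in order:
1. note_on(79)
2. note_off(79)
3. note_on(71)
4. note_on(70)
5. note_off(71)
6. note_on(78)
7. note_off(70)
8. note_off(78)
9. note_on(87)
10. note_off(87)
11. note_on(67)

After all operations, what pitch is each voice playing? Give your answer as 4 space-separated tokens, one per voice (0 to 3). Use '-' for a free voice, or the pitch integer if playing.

Op 1: note_on(79): voice 0 is free -> assigned | voices=[79 - - -]
Op 2: note_off(79): free voice 0 | voices=[- - - -]
Op 3: note_on(71): voice 0 is free -> assigned | voices=[71 - - -]
Op 4: note_on(70): voice 1 is free -> assigned | voices=[71 70 - -]
Op 5: note_off(71): free voice 0 | voices=[- 70 - -]
Op 6: note_on(78): voice 0 is free -> assigned | voices=[78 70 - -]
Op 7: note_off(70): free voice 1 | voices=[78 - - -]
Op 8: note_off(78): free voice 0 | voices=[- - - -]
Op 9: note_on(87): voice 0 is free -> assigned | voices=[87 - - -]
Op 10: note_off(87): free voice 0 | voices=[- - - -]
Op 11: note_on(67): voice 0 is free -> assigned | voices=[67 - - -]

Answer: 67 - - -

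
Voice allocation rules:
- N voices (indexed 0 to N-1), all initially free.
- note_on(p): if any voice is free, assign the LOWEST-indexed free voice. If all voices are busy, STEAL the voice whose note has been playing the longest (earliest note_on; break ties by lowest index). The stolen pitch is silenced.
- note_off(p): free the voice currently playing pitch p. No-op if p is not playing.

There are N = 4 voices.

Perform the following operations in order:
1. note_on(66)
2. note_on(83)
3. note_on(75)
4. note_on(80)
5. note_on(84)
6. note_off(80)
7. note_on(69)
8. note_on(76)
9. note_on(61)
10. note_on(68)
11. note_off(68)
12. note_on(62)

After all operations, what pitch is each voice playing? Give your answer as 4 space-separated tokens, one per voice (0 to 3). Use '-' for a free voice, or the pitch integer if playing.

Op 1: note_on(66): voice 0 is free -> assigned | voices=[66 - - -]
Op 2: note_on(83): voice 1 is free -> assigned | voices=[66 83 - -]
Op 3: note_on(75): voice 2 is free -> assigned | voices=[66 83 75 -]
Op 4: note_on(80): voice 3 is free -> assigned | voices=[66 83 75 80]
Op 5: note_on(84): all voices busy, STEAL voice 0 (pitch 66, oldest) -> assign | voices=[84 83 75 80]
Op 6: note_off(80): free voice 3 | voices=[84 83 75 -]
Op 7: note_on(69): voice 3 is free -> assigned | voices=[84 83 75 69]
Op 8: note_on(76): all voices busy, STEAL voice 1 (pitch 83, oldest) -> assign | voices=[84 76 75 69]
Op 9: note_on(61): all voices busy, STEAL voice 2 (pitch 75, oldest) -> assign | voices=[84 76 61 69]
Op 10: note_on(68): all voices busy, STEAL voice 0 (pitch 84, oldest) -> assign | voices=[68 76 61 69]
Op 11: note_off(68): free voice 0 | voices=[- 76 61 69]
Op 12: note_on(62): voice 0 is free -> assigned | voices=[62 76 61 69]

Answer: 62 76 61 69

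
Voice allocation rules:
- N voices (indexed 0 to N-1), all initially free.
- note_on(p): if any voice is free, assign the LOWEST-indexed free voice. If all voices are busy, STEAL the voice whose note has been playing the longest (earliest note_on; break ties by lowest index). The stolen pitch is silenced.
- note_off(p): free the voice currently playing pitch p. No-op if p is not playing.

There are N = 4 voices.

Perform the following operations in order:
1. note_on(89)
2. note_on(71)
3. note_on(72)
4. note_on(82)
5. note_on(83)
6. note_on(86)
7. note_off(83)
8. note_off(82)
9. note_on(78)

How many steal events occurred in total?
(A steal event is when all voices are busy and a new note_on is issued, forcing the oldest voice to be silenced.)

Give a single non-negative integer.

Answer: 2

Derivation:
Op 1: note_on(89): voice 0 is free -> assigned | voices=[89 - - -]
Op 2: note_on(71): voice 1 is free -> assigned | voices=[89 71 - -]
Op 3: note_on(72): voice 2 is free -> assigned | voices=[89 71 72 -]
Op 4: note_on(82): voice 3 is free -> assigned | voices=[89 71 72 82]
Op 5: note_on(83): all voices busy, STEAL voice 0 (pitch 89, oldest) -> assign | voices=[83 71 72 82]
Op 6: note_on(86): all voices busy, STEAL voice 1 (pitch 71, oldest) -> assign | voices=[83 86 72 82]
Op 7: note_off(83): free voice 0 | voices=[- 86 72 82]
Op 8: note_off(82): free voice 3 | voices=[- 86 72 -]
Op 9: note_on(78): voice 0 is free -> assigned | voices=[78 86 72 -]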